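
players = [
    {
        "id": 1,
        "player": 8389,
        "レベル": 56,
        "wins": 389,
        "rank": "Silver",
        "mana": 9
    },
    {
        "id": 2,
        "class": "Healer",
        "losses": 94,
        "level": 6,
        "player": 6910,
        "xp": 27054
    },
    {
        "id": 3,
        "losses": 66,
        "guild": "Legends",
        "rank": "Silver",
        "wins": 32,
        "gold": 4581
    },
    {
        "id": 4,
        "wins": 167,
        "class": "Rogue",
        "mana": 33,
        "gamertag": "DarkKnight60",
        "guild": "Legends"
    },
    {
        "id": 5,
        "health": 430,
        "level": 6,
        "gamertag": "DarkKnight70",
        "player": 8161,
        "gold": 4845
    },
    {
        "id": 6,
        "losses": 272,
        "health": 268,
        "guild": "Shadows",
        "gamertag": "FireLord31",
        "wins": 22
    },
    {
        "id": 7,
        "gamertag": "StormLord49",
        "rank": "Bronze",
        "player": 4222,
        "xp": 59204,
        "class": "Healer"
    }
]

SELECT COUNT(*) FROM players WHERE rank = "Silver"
2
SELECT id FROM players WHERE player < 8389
[2, 5, 7]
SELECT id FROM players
[1, 2, 3, 4, 5, 6, 7]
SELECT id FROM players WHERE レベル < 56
[]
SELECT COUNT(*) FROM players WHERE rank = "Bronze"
1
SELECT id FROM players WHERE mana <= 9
[1]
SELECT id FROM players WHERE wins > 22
[1, 3, 4]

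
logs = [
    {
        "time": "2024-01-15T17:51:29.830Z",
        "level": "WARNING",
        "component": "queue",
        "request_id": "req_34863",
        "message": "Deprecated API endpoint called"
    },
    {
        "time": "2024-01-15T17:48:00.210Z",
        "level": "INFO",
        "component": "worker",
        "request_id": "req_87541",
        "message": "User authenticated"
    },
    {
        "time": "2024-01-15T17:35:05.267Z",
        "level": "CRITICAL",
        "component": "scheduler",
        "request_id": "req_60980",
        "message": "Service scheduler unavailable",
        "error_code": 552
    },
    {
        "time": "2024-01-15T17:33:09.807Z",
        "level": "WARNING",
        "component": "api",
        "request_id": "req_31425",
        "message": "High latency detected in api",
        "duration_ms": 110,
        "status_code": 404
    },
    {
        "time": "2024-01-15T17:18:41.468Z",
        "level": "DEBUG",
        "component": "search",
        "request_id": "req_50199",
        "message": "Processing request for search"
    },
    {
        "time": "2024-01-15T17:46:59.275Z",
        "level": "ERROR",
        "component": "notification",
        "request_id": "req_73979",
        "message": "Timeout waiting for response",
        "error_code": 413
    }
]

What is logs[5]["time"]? "2024-01-15T17:46:59.275Z"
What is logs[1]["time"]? "2024-01-15T17:48:00.210Z"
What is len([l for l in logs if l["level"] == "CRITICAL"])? 1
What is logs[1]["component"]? "worker"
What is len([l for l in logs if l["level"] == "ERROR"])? 1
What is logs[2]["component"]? "scheduler"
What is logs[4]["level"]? "DEBUG"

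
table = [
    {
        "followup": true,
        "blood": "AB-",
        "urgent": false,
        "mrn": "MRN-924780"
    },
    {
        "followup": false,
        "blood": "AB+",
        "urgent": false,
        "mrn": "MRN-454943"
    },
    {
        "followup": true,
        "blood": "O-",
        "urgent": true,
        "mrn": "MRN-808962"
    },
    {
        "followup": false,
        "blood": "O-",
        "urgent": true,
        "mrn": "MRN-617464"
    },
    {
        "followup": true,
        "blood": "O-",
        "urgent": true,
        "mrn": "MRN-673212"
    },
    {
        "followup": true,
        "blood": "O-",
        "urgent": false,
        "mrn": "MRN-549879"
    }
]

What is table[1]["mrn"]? "MRN-454943"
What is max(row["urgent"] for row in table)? True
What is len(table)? 6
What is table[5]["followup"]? True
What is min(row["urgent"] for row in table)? False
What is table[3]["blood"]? "O-"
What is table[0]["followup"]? True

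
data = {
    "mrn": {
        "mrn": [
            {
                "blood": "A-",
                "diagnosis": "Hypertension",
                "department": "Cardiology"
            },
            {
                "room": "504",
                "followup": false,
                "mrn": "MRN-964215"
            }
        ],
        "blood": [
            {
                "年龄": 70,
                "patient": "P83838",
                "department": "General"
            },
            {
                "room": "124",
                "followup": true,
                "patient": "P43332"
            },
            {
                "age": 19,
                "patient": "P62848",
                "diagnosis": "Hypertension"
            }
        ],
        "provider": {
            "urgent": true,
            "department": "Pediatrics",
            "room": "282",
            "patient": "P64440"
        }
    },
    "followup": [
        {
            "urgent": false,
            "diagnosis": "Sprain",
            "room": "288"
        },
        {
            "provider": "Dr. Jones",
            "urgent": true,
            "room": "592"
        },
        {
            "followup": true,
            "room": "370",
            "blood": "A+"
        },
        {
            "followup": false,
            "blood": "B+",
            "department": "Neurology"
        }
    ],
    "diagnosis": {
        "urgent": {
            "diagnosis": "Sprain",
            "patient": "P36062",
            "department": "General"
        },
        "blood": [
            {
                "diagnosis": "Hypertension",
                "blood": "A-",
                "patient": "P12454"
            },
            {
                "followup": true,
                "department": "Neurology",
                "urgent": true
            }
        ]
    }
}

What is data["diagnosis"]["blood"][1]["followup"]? True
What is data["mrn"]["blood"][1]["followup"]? True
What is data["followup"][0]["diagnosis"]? "Sprain"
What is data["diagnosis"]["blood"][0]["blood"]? "A-"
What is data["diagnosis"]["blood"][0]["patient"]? "P12454"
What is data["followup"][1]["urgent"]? True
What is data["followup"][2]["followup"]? True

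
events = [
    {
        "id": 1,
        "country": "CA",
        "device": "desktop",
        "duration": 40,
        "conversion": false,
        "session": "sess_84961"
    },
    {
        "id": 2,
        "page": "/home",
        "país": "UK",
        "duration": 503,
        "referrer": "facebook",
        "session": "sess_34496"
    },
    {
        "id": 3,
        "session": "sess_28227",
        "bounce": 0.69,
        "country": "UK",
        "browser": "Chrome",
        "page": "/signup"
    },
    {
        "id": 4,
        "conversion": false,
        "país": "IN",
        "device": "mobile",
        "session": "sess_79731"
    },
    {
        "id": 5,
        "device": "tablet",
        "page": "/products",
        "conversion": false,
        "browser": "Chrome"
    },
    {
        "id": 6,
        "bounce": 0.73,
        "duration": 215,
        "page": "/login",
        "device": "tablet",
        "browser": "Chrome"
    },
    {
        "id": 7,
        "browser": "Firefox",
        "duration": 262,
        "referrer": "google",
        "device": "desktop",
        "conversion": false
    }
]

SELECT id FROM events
[1, 2, 3, 4, 5, 6, 7]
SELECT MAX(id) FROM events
7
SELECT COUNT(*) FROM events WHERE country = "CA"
1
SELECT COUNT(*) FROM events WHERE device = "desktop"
2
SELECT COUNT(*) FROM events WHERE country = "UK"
1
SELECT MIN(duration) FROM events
40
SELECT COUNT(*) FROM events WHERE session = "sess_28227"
1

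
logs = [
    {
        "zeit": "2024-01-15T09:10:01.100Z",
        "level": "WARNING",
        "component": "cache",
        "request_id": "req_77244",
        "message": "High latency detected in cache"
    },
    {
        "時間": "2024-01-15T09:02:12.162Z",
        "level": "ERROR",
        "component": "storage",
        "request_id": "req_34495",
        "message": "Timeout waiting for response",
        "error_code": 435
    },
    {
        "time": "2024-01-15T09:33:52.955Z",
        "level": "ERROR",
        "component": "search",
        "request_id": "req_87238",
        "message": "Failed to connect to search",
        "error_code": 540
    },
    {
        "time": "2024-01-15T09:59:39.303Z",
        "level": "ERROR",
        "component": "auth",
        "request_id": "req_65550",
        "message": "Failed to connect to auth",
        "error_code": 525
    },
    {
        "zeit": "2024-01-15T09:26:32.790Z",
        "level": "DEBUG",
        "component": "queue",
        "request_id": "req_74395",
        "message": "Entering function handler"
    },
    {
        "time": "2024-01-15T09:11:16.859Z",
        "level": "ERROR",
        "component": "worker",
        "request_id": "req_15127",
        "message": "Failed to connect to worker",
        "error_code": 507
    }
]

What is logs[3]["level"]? "ERROR"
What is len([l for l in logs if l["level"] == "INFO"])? 0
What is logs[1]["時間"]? "2024-01-15T09:02:12.162Z"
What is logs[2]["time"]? "2024-01-15T09:33:52.955Z"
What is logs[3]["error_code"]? 525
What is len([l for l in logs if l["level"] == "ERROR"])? 4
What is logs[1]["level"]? "ERROR"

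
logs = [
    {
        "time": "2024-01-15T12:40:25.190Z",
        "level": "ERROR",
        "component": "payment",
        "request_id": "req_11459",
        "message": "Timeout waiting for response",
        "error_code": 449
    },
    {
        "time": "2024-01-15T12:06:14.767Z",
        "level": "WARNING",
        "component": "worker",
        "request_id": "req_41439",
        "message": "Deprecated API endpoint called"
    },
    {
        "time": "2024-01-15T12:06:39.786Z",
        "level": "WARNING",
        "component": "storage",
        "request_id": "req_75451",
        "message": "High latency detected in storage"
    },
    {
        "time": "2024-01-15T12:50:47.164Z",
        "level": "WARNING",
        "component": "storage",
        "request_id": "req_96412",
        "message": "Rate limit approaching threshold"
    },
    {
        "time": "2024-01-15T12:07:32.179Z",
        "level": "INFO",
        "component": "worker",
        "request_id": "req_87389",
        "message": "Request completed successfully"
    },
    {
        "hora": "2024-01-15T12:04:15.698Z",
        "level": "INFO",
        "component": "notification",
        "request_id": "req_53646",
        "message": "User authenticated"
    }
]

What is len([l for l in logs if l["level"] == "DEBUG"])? 0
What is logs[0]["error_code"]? 449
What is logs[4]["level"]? "INFO"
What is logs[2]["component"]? "storage"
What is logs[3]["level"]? "WARNING"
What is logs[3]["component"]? "storage"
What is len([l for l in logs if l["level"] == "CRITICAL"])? 0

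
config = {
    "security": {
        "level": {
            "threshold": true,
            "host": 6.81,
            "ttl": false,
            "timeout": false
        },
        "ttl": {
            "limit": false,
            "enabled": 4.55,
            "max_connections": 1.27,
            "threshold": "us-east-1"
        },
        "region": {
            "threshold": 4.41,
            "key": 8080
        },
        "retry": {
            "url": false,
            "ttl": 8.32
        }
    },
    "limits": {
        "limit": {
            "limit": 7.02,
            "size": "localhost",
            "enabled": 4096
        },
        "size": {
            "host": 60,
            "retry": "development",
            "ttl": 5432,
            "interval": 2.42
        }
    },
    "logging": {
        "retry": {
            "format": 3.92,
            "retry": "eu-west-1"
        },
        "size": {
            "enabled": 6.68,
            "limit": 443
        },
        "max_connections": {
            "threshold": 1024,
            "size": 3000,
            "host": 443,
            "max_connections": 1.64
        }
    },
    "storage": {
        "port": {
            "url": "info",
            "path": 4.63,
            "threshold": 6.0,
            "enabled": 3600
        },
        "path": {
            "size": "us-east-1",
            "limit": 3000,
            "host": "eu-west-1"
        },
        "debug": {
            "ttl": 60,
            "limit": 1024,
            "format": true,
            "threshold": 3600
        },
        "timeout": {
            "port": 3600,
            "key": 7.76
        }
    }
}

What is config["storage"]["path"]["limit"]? 3000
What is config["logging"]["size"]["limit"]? 443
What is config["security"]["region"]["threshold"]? 4.41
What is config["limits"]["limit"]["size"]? "localhost"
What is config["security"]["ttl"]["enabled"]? 4.55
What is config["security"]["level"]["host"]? 6.81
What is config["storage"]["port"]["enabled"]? 3600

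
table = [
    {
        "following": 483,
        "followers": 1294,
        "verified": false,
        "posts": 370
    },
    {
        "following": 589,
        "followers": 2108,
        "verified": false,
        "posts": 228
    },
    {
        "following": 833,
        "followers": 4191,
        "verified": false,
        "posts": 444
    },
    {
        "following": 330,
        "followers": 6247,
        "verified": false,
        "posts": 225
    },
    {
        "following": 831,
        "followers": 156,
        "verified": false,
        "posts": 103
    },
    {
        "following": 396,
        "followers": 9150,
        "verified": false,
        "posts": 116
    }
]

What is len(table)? 6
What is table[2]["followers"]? 4191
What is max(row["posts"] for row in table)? 444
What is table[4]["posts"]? 103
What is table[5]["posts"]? 116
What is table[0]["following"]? 483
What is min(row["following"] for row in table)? 330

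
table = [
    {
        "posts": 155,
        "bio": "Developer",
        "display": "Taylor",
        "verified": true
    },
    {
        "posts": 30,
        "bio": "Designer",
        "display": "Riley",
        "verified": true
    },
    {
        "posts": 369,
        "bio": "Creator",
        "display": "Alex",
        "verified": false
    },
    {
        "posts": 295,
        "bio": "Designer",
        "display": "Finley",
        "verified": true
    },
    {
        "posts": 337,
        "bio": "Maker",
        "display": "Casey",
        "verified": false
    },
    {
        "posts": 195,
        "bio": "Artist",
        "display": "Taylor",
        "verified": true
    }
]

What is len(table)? 6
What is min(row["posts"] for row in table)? 30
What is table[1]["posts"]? 30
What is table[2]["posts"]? 369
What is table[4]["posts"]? 337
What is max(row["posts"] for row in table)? 369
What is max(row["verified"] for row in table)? True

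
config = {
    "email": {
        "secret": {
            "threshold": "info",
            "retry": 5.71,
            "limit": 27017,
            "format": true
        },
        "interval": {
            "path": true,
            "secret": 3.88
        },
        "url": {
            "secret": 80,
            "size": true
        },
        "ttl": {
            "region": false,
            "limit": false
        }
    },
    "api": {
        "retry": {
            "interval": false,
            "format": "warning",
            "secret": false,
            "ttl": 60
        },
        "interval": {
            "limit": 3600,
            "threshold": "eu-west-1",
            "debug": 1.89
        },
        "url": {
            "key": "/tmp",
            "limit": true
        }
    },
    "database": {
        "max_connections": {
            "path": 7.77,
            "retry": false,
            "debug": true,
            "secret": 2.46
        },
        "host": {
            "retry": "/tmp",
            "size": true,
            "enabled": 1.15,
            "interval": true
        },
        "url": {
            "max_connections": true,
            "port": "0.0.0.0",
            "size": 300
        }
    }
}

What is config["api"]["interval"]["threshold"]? "eu-west-1"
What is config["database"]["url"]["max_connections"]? True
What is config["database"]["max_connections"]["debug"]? True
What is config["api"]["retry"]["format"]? "warning"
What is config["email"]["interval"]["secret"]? 3.88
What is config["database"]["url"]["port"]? "0.0.0.0"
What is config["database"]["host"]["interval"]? True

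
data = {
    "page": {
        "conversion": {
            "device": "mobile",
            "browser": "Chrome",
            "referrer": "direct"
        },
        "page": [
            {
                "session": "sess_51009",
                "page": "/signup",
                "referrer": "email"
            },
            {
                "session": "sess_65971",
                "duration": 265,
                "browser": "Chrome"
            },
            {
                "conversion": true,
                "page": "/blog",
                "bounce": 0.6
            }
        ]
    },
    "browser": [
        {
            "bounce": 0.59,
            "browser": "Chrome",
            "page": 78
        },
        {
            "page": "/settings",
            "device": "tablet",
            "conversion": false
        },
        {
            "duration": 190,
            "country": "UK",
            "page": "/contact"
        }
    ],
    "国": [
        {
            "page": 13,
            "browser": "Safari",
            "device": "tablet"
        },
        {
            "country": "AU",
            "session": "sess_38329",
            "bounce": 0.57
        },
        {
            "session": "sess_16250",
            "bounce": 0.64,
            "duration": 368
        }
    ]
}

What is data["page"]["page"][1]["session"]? "sess_65971"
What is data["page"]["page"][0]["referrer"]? "email"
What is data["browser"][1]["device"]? "tablet"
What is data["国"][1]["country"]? "AU"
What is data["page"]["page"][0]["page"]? "/signup"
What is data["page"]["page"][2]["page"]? "/blog"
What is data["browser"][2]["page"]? "/contact"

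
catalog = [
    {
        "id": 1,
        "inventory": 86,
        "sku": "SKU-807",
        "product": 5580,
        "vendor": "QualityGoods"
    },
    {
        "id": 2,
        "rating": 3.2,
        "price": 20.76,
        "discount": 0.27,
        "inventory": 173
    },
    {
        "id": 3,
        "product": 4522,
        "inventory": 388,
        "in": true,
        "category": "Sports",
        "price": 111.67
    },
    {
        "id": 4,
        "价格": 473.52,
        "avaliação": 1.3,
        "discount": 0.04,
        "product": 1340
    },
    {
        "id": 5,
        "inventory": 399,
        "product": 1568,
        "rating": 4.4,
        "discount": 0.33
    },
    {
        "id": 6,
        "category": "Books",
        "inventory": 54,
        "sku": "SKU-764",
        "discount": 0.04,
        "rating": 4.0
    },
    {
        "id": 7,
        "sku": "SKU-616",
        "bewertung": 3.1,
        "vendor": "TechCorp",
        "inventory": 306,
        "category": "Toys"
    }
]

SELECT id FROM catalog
[1, 2, 3, 4, 5, 6, 7]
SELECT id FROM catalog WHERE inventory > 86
[2, 3, 5, 7]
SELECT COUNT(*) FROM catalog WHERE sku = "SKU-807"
1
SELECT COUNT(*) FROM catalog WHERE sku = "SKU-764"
1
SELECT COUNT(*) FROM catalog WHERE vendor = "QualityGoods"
1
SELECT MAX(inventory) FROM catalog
399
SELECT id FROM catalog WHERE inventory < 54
[]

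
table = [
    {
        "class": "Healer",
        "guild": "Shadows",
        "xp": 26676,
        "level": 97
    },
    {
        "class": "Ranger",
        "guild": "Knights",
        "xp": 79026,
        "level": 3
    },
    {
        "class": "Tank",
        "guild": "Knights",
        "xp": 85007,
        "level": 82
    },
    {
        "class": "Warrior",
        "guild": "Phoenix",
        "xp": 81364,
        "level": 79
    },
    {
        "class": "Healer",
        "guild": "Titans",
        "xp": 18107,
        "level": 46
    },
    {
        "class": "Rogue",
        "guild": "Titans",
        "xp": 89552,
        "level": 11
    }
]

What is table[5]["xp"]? 89552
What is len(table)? 6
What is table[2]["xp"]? 85007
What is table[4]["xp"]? 18107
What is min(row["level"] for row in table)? 3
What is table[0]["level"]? 97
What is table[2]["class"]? "Tank"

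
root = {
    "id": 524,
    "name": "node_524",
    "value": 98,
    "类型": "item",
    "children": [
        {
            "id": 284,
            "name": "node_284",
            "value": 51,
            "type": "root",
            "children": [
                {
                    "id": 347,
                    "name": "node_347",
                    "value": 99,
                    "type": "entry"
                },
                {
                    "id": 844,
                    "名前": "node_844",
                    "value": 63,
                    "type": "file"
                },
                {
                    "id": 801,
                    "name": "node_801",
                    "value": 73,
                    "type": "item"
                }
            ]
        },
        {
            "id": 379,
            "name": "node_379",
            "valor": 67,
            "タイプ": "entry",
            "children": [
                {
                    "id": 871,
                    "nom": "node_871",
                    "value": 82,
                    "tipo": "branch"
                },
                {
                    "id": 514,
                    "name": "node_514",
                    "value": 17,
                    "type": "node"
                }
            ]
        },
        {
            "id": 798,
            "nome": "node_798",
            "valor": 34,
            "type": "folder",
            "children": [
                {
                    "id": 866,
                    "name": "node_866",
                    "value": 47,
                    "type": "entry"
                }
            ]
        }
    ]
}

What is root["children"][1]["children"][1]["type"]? "node"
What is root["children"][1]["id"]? 379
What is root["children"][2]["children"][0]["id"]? 866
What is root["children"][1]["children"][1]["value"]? 17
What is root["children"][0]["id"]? 284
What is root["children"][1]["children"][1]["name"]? "node_514"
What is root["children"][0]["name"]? "node_284"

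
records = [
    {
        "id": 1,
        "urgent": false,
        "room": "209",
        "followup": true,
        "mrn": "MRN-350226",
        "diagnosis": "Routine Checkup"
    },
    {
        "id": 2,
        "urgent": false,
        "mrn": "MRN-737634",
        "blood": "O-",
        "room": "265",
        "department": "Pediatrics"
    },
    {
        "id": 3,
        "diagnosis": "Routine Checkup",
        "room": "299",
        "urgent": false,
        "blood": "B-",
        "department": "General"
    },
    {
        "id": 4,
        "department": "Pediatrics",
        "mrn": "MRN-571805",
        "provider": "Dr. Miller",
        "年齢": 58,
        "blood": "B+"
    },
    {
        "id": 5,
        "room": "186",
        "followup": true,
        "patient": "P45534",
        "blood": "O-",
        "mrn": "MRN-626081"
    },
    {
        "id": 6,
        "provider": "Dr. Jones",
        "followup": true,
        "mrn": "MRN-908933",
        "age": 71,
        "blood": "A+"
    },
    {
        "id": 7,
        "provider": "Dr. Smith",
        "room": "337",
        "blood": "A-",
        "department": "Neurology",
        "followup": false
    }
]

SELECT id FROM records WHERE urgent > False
[]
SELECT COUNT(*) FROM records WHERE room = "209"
1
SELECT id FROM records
[1, 2, 3, 4, 5, 6, 7]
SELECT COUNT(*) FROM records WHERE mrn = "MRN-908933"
1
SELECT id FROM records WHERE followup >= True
[1, 5, 6]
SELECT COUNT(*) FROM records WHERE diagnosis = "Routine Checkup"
2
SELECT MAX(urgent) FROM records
False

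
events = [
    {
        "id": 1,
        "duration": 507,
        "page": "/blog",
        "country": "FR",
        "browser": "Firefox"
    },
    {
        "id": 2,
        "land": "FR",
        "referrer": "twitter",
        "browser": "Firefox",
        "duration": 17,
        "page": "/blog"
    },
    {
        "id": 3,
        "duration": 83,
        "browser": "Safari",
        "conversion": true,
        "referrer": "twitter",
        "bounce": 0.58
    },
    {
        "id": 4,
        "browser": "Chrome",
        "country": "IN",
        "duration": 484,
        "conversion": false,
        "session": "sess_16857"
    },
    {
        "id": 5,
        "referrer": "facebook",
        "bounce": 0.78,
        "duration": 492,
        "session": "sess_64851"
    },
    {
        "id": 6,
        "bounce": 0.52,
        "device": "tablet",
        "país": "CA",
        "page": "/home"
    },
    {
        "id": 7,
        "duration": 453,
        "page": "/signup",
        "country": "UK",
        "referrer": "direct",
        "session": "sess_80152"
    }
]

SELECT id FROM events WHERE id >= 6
[6, 7]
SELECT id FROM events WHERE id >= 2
[2, 3, 4, 5, 6, 7]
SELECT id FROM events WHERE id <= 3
[1, 2, 3]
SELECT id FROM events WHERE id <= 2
[1, 2]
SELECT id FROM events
[1, 2, 3, 4, 5, 6, 7]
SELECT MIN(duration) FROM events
17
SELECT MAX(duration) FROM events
507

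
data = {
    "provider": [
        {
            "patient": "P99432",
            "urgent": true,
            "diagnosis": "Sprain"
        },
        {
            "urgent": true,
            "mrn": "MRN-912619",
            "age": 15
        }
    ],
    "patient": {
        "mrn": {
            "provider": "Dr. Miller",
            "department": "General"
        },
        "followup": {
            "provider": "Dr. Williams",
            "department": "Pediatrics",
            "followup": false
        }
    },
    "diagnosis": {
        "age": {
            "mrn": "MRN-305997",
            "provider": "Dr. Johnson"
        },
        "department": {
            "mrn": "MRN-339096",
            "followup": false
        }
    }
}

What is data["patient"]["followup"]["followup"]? False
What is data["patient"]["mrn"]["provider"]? "Dr. Miller"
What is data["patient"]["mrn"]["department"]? "General"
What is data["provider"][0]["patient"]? "P99432"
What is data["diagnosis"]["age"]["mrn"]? "MRN-305997"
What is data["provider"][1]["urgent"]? True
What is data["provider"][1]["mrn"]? "MRN-912619"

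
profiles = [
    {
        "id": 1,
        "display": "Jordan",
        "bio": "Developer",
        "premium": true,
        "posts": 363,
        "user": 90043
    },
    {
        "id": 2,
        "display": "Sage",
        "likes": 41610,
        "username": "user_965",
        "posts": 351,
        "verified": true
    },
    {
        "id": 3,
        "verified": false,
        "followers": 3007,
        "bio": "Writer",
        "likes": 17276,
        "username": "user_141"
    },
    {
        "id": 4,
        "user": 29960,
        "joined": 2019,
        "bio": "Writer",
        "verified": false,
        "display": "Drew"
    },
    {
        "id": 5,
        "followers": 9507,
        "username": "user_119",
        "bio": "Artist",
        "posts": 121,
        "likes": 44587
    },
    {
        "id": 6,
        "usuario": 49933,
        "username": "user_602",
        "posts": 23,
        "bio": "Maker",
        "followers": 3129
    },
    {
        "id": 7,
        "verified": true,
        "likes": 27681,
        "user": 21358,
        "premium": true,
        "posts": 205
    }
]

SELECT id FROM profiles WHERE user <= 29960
[4, 7]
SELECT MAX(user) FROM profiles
90043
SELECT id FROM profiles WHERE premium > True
[]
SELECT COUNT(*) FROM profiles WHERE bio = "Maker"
1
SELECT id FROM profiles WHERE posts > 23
[1, 2, 5, 7]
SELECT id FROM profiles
[1, 2, 3, 4, 5, 6, 7]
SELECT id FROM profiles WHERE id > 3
[4, 5, 6, 7]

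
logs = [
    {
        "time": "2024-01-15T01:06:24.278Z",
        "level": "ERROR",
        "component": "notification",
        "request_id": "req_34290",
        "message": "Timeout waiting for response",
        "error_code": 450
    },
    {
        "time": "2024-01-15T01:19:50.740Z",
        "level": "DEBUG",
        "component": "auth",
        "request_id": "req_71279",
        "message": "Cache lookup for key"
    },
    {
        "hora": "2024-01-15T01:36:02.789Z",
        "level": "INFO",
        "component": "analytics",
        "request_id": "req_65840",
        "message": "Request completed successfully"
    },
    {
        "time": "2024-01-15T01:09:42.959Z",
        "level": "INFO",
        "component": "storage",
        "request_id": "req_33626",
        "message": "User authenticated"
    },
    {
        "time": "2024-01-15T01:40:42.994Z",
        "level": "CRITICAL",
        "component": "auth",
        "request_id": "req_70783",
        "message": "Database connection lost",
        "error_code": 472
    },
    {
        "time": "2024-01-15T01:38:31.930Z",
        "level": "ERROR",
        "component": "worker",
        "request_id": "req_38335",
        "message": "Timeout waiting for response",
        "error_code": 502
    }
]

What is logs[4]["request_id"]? "req_70783"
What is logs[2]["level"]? "INFO"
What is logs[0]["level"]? "ERROR"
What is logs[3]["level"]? "INFO"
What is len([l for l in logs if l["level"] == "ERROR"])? 2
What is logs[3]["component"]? "storage"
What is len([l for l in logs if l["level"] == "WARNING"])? 0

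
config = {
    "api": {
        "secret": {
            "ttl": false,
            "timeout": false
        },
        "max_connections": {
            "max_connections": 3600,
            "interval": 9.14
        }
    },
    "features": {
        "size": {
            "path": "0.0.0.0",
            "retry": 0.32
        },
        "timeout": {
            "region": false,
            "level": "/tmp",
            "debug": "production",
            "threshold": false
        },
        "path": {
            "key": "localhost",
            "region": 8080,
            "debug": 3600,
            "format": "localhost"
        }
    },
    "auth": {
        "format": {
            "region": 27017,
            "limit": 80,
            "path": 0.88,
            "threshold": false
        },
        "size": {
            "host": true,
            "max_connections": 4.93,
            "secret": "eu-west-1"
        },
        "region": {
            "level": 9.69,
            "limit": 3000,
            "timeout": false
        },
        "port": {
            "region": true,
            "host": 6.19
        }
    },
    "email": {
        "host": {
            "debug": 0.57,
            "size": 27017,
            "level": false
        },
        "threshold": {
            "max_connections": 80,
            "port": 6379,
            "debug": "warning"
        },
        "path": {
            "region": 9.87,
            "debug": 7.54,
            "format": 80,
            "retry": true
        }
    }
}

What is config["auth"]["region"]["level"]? 9.69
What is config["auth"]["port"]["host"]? 6.19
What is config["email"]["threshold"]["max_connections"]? 80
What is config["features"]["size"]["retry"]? 0.32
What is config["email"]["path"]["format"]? 80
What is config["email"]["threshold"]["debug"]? "warning"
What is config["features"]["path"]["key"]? "localhost"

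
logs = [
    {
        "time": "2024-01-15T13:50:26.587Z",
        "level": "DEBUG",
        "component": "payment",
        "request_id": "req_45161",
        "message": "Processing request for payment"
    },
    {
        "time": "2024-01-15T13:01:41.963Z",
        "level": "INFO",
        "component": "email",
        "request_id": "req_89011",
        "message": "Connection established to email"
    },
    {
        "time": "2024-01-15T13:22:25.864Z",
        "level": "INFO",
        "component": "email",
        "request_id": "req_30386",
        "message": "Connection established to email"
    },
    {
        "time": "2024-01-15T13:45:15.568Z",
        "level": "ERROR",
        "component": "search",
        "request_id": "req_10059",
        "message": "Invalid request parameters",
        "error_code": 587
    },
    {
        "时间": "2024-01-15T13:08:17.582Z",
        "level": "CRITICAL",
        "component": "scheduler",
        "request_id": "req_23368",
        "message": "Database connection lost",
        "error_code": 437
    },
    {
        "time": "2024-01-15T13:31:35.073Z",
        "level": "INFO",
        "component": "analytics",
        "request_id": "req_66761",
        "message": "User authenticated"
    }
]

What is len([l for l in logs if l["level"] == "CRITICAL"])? 1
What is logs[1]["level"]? "INFO"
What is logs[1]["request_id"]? "req_89011"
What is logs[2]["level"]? "INFO"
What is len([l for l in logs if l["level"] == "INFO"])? 3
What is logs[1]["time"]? "2024-01-15T13:01:41.963Z"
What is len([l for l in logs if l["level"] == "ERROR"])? 1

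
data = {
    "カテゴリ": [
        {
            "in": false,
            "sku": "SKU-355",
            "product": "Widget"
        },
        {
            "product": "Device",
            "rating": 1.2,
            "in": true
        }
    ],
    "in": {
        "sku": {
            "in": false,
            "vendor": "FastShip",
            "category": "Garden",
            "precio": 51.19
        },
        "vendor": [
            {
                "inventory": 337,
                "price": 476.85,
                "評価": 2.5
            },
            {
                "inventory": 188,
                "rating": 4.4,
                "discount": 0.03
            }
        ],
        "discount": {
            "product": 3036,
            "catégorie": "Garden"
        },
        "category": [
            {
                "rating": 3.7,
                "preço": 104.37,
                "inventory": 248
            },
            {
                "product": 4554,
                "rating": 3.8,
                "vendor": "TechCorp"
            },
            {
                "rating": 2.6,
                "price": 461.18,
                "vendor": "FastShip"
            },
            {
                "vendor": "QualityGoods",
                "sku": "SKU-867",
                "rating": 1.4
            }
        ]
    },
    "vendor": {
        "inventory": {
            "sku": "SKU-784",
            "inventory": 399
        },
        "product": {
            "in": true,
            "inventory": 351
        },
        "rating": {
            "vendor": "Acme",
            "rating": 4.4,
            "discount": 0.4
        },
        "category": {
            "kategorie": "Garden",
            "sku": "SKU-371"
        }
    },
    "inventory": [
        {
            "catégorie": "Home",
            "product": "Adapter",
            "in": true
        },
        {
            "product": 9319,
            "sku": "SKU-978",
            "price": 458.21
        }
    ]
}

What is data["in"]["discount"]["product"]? 3036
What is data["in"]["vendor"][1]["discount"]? 0.03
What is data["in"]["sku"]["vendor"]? "FastShip"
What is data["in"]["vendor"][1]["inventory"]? 188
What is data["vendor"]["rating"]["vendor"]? "Acme"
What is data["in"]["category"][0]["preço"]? 104.37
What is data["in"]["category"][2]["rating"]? 2.6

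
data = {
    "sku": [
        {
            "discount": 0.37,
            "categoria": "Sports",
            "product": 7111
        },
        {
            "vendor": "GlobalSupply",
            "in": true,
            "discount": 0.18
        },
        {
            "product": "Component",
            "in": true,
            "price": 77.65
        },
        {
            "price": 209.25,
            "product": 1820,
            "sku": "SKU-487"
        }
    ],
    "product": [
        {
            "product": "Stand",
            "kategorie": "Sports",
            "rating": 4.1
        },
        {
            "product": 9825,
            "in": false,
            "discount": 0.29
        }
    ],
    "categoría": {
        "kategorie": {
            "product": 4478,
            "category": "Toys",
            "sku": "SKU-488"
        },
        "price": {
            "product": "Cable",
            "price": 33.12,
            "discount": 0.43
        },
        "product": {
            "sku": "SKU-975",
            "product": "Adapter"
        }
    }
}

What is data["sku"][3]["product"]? 1820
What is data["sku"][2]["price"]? 77.65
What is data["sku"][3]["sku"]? "SKU-487"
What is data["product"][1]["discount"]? 0.29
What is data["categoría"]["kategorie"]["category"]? "Toys"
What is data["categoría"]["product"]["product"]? "Adapter"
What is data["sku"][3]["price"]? 209.25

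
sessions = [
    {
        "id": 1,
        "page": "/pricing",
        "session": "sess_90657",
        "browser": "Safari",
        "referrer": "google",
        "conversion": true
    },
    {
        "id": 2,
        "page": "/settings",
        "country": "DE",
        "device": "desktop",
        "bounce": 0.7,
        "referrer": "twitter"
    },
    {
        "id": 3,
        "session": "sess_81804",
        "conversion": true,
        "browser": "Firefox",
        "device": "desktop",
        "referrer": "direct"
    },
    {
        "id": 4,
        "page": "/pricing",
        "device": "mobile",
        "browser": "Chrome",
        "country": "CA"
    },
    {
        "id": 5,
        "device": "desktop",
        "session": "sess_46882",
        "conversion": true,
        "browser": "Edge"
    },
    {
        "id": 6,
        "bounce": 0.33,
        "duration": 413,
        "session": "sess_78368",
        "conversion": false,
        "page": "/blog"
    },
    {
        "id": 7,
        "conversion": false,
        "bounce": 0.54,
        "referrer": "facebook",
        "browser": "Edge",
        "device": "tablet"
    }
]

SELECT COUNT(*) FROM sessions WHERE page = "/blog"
1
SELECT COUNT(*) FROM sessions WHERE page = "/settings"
1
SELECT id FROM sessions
[1, 2, 3, 4, 5, 6, 7]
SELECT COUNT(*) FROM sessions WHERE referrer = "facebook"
1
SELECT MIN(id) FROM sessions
1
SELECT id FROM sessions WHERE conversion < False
[]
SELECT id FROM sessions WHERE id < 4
[1, 2, 3]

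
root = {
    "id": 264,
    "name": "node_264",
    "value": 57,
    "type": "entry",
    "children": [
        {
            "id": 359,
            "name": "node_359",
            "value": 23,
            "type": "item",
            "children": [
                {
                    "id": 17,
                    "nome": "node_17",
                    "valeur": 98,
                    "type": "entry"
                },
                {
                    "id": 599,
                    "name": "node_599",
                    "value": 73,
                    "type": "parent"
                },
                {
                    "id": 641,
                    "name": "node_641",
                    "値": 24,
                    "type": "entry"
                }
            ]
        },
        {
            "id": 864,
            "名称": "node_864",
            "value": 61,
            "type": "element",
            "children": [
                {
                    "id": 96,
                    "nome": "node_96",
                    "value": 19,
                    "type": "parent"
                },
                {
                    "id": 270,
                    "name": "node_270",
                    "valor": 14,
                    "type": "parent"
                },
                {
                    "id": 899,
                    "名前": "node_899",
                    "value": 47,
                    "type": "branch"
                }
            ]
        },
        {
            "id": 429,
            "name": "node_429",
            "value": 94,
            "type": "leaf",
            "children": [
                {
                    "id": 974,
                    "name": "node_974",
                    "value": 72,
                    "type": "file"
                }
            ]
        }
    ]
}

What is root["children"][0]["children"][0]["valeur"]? 98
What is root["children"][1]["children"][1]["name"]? "node_270"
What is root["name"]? "node_264"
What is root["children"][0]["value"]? 23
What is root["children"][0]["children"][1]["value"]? 73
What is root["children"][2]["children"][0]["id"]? 974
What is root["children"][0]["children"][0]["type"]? "entry"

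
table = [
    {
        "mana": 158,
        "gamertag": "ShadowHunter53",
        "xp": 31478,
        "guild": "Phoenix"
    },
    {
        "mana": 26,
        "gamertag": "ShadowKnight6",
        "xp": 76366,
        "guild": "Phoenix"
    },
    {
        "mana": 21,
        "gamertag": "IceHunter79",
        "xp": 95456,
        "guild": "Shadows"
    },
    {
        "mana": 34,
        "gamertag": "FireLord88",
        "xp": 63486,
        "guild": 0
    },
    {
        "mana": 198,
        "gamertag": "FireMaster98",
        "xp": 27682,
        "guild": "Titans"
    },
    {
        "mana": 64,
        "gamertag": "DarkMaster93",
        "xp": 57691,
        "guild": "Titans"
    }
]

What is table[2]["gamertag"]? "IceHunter79"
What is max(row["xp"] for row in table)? 95456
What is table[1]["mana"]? 26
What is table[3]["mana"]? 34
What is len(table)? 6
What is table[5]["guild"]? "Titans"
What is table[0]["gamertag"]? "ShadowHunter53"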